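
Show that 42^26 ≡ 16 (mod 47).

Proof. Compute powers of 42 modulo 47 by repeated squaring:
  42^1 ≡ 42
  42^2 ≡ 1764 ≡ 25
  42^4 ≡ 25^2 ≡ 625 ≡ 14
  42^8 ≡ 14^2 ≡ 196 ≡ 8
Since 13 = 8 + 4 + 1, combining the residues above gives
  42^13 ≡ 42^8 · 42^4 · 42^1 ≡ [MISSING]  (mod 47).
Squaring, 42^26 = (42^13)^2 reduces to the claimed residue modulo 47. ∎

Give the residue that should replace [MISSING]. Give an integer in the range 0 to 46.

4

42^8 · 42^4 · 42^1 ≡ 8 · 14 · 42 = 4704.
4704 mod 47 = 4, so 42^13 ≡ 4 (mod 47).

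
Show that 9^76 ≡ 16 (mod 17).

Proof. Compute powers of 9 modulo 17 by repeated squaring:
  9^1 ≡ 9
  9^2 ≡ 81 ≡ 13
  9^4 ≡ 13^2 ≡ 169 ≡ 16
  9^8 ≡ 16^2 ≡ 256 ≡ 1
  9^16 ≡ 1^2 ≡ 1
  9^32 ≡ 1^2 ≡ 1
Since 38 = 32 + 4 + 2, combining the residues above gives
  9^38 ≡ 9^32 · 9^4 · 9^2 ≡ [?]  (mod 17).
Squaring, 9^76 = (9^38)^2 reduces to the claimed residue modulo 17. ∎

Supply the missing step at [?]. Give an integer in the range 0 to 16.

4

Multiply the listed residues: 1 · 16 · 13 = 16 → 208.
Reducing modulo 17: 208 = 12·17 + 4, so 9^38 ≡ 4.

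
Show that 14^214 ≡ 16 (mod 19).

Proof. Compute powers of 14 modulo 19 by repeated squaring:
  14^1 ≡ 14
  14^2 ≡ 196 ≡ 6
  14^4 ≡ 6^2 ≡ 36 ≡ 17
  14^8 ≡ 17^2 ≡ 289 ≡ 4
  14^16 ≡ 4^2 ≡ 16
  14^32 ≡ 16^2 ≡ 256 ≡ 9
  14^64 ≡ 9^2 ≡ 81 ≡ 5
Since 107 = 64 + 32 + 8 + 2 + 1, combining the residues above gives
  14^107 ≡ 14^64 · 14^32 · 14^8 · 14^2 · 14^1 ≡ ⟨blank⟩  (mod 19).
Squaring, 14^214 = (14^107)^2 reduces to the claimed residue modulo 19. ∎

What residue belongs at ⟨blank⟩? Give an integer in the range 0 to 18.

15

14^64 · 14^32 · 14^8 · 14^2 · 14^1 ≡ 5 · 9 · 4 · 6 · 14 = 15120.
15120 mod 19 = 15, so 14^107 ≡ 15 (mod 19).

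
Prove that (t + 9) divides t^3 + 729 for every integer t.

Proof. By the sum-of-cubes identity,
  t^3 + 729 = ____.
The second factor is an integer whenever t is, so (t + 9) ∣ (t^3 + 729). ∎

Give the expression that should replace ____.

Polynomial division of t^3 + 729 by t + 9 leaves remainder 0 and quotient t^2 - 9t + 81.
Hence t^3 + 729 = (t + 9)(t^2 - 9t + 81).

(t + 9)(t^2 - 9t + 81)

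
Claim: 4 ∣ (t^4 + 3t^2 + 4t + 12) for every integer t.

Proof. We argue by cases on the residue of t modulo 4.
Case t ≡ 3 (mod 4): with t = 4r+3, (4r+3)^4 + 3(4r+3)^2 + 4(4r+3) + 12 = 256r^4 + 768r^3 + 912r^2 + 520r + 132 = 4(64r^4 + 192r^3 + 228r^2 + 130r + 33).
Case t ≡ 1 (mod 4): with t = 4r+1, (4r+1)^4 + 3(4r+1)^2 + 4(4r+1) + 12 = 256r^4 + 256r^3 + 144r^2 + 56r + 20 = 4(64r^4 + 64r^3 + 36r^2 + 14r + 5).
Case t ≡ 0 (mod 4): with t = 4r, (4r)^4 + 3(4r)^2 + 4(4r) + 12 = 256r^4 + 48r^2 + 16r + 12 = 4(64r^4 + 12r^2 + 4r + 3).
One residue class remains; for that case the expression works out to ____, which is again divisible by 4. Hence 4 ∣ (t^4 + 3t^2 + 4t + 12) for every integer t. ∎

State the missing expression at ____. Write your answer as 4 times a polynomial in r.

The residues treated are {3, 1, 0}, so the missing case is t ≡ 2 (mod 4); write t = 4r+2.
Then (4r+2)^4 + 3(4r+2)^2 + 4(4r+2) + 12 = 256r^4 + 512r^3 + 432r^2 + 192r + 48 = 4(64r^4 + 128r^3 + 108r^2 + 48r + 12).

4(64r^4 + 128r^3 + 108r^2 + 48r + 12)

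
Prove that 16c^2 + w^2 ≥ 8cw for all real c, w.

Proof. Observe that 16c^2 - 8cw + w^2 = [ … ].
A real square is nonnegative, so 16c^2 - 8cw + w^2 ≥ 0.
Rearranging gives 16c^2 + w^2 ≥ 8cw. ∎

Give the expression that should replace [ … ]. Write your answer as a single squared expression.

16c^2 - 8cw + w^2 is a perfect-square trinomial: the outer terms are (4c)^2 and (w)^2, and the cross term is -2·4c·w.
So 16c^2 - 8cw + w^2 = (4c - w)^2 ≥ 0.

(4c - w)^2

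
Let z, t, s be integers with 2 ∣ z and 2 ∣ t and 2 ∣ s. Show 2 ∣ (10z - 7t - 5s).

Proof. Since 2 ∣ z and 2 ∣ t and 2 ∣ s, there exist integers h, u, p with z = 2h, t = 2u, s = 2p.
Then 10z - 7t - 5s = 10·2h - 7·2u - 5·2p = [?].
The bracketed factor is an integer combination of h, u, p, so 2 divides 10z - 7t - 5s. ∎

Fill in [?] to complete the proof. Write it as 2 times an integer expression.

Pull the common 2 out of every term: 10·2h - 7·2u - 5·2p = 2(10h - 5p - 7u).
10h - 5p - 7u is an integer, which exhibits the divisibility.

2(10h - 5p - 7u)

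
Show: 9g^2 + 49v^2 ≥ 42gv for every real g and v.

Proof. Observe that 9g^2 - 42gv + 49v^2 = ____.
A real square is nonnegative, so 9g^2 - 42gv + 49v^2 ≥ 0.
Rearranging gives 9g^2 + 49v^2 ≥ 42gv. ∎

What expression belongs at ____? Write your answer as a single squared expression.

(3g - 7v)^2

9g^2 - 42gv + 49v^2 is a perfect-square trinomial: the outer terms are (3g)^2 and (7v)^2, and the cross term is -2·3g·7v.
So 9g^2 - 42gv + 49v^2 = (3g - 7v)^2 ≥ 0.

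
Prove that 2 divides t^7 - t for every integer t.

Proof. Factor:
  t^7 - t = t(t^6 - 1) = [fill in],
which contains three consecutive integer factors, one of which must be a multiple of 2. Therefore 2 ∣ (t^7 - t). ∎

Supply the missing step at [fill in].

t^6 - 1 = (t^2 - 1)(t^4 + t^2 + 1), and t^2 - 1 = (t-1)(t+1).
So t(t^6 - 1) = (t - 1)t(t + 1)(t^4 + t^2 + 1).

(t - 1)t(t + 1)(t^4 + t^2 + 1)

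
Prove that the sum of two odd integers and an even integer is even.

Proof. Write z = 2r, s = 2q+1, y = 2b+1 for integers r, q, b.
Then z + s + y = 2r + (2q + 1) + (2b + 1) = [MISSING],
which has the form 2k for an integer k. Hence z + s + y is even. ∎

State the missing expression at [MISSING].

2(b + q + r + 1)

Expanding: 2r + (2q + 1) + (2b + 1) = 2b + 2q + 2r + 2.
Every term is even; pulling out the factor of 2 gives 2(b + q + r + 1).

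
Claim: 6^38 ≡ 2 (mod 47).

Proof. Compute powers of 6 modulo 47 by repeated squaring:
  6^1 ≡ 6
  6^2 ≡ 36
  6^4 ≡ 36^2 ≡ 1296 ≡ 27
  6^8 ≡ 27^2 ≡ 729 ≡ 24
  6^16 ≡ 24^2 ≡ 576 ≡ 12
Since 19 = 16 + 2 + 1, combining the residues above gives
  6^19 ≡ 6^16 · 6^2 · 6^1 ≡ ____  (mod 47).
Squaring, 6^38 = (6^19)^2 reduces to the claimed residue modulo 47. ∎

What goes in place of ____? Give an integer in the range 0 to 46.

Multiply the listed residues: 12 · 36 · 6 = 432 → 2592.
Reducing modulo 47: 2592 = 55·47 + 7, so 6^19 ≡ 7.

7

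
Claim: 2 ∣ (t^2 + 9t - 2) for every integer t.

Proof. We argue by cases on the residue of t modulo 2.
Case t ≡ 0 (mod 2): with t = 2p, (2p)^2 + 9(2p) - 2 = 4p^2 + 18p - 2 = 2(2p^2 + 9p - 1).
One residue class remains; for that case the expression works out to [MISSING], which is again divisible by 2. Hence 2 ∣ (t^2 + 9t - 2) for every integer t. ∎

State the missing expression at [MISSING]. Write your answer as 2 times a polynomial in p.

2(2p^2 + 11p + 4)

Only t ≡ 1 (mod 2) is unaccounted for. Put t = 2p+1:
(2p+1)^2 + 9(2p+1) - 2 expands to 4p^2 + 22p + 8,
and factoring out 2 leaves 2(2p^2 + 11p + 4).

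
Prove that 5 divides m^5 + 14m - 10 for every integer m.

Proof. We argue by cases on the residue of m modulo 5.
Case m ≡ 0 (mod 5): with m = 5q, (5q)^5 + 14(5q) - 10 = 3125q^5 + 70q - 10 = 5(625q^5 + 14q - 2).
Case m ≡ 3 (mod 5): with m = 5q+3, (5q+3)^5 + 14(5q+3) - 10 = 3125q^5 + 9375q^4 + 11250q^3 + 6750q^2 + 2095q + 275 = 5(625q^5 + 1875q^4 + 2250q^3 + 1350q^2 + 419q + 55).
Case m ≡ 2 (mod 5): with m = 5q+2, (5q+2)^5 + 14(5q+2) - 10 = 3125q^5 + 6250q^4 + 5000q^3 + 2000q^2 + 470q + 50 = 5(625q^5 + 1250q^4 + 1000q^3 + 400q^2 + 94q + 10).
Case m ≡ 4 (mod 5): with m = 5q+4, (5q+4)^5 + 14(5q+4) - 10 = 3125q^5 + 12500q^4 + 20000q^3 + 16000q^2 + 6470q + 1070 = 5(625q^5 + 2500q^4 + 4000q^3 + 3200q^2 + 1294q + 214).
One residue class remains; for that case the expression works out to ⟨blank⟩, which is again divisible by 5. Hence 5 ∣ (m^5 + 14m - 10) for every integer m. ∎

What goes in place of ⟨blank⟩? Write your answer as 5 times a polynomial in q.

5(625q^5 + 625q^4 + 250q^3 + 50q^2 + 19q + 1)

The residues treated are {0, 3, 2, 4}, so the missing case is m ≡ 1 (mod 5); write m = 5q+1.
Then (5q+1)^5 + 14(5q+1) - 10 = 3125q^5 + 3125q^4 + 1250q^3 + 250q^2 + 95q + 5 = 5(625q^5 + 625q^4 + 250q^3 + 50q^2 + 19q + 1).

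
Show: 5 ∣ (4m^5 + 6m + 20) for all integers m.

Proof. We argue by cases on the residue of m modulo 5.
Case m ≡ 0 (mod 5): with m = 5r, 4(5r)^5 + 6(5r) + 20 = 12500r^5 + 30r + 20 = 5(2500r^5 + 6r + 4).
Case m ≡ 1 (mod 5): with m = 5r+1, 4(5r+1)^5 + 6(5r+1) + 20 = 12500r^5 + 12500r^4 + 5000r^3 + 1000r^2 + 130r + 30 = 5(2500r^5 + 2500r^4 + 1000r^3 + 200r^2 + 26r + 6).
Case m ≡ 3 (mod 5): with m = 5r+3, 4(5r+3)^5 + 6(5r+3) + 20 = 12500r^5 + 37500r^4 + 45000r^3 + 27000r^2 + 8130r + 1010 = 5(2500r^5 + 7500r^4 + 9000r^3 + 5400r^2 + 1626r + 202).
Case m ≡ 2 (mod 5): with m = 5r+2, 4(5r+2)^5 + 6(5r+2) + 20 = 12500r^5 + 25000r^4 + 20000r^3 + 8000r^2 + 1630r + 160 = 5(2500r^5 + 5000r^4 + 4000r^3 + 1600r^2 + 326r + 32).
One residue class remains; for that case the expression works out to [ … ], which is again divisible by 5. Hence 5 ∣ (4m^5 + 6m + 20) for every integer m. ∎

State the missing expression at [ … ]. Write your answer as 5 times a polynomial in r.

The residues treated are {0, 1, 3, 2}, so the missing case is m ≡ 4 (mod 5); write m = 5r+4.
Then 4(5r+4)^5 + 6(5r+4) + 20 = 12500r^5 + 50000r^4 + 80000r^3 + 64000r^2 + 25630r + 4140 = 5(2500r^5 + 10000r^4 + 16000r^3 + 12800r^2 + 5126r + 828).

5(2500r^5 + 10000r^4 + 16000r^3 + 12800r^2 + 5126r + 828)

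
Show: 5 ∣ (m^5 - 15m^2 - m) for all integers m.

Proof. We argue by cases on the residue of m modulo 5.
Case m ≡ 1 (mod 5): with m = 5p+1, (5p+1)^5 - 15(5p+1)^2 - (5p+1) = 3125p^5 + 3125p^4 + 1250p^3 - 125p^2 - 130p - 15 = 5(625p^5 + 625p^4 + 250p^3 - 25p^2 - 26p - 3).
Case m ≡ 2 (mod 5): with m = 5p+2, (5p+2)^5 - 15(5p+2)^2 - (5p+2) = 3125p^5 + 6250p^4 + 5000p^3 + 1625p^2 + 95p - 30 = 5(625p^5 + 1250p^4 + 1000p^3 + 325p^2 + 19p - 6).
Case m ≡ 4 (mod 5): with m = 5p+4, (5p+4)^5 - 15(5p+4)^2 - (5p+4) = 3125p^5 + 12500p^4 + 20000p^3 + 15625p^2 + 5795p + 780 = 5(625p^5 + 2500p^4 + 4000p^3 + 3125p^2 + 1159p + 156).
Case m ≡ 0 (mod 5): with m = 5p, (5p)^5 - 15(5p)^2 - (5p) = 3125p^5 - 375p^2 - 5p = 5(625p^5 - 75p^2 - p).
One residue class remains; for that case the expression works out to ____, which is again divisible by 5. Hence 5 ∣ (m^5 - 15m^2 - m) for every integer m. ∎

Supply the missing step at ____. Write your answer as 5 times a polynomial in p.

The residues treated are {1, 2, 4, 0}, so the missing case is m ≡ 3 (mod 5); write m = 5p+3.
Then (5p+3)^5 - 15(5p+3)^2 - (5p+3) = 3125p^5 + 9375p^4 + 11250p^3 + 6375p^2 + 1570p + 105 = 5(625p^5 + 1875p^4 + 2250p^3 + 1275p^2 + 314p + 21).

5(625p^5 + 1875p^4 + 2250p^3 + 1275p^2 + 314p + 21)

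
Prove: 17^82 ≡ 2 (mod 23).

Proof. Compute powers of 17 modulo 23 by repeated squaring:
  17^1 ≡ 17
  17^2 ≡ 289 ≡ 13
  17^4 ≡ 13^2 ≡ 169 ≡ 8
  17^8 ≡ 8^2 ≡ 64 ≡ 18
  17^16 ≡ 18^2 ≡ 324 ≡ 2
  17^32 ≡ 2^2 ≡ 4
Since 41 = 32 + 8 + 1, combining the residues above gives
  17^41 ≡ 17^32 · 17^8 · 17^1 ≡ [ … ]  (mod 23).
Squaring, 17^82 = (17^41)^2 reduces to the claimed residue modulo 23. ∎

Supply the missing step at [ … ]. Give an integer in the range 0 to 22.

Multiply the listed residues: 4 · 18 · 17 = 72 → 1224.
Reducing modulo 23: 1224 = 53·23 + 5, so 17^41 ≡ 5.

5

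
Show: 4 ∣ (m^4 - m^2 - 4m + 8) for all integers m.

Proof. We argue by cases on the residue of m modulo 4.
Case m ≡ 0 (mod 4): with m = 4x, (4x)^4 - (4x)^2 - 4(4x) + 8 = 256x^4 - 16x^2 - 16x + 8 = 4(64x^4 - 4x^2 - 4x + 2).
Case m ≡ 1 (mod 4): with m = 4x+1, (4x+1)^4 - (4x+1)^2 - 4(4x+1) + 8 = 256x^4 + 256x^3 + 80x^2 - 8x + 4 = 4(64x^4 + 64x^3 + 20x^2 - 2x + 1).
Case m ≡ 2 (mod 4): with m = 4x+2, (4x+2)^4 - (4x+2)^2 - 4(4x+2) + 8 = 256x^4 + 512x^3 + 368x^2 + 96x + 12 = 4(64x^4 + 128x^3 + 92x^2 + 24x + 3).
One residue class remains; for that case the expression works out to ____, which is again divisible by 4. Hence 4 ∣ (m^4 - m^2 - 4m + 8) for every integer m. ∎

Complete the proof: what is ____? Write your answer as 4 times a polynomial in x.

Only m ≡ 3 (mod 4) is unaccounted for. Put m = 4x+3:
(4x+3)^4 - (4x+3)^2 - 4(4x+3) + 8 expands to 256x^4 + 768x^3 + 848x^2 + 392x + 68,
and factoring out 4 leaves 4(64x^4 + 192x^3 + 212x^2 + 98x + 17).

4(64x^4 + 192x^3 + 212x^2 + 98x + 17)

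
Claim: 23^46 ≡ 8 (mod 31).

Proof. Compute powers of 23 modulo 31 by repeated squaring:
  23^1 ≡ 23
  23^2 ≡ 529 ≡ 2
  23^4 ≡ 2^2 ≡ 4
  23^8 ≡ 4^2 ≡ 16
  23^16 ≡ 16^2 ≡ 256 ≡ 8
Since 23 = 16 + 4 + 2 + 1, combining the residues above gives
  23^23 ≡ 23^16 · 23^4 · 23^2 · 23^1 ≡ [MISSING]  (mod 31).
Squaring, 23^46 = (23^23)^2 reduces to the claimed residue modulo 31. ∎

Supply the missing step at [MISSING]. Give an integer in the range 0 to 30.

23^16 · 23^4 · 23^2 · 23^1 ≡ 8 · 4 · 2 · 23 = 1472.
1472 mod 31 = 15, so 23^23 ≡ 15 (mod 31).

15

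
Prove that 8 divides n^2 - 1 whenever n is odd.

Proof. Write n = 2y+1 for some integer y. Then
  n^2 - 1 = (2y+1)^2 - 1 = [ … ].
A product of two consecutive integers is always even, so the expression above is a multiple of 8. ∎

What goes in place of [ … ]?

(2y+1)^2 - 1 = 4y^2 + 4y + 1 - 1 = 4y^2 + 4y = 4y(y+1).
Since y and y+1 are consecutive, y(y+1) is even, and 4·(even) is a multiple of 8.

4y(y + 1)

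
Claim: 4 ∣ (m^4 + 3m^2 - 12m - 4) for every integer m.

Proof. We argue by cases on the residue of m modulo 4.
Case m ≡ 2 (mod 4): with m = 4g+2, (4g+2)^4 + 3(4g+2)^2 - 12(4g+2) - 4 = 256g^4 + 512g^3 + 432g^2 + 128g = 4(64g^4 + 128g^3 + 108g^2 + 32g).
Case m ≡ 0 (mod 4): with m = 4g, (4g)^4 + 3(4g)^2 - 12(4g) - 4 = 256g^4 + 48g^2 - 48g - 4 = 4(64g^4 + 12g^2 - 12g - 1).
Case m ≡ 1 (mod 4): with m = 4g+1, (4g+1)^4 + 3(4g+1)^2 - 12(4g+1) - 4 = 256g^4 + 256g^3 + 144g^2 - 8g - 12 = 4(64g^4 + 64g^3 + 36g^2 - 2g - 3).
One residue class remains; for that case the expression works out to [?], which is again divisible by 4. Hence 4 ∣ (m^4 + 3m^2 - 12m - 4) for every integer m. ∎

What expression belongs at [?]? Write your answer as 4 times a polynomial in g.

4(64g^4 + 192g^3 + 228g^2 + 114g + 17)

Only m ≡ 3 (mod 4) is unaccounted for. Put m = 4g+3:
(4g+3)^4 + 3(4g+3)^2 - 12(4g+3) - 4 expands to 256g^4 + 768g^3 + 912g^2 + 456g + 68,
and factoring out 4 leaves 4(64g^4 + 192g^3 + 228g^2 + 114g + 17).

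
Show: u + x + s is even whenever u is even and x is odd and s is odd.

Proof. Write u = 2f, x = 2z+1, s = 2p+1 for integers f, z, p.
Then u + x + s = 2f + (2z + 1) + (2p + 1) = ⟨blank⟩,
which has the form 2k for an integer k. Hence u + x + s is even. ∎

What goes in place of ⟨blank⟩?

2f + (2z + 1) + (2p + 1) = 2f + 2p + 2z + 2
= 2(f + p + z + 1).
Since f + p + z + 1 is an integer, the sum is of the form 2k for an integer k.

2(f + p + z + 1)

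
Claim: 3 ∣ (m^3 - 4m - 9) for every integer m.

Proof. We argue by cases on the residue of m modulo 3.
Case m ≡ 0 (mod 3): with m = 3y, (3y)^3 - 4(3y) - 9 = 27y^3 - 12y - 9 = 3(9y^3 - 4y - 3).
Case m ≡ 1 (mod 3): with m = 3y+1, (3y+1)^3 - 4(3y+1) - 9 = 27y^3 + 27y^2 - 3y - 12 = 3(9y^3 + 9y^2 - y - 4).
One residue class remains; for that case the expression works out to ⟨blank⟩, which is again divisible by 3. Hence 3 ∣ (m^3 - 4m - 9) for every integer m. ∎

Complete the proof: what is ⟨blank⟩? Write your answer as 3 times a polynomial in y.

3(9y^3 + 18y^2 + 8y - 3)

Only m ≡ 2 (mod 3) is unaccounted for. Put m = 3y+2:
(3y+2)^3 - 4(3y+2) - 9 expands to 27y^3 + 54y^2 + 24y - 9,
and factoring out 3 leaves 3(9y^3 + 18y^2 + 8y - 3).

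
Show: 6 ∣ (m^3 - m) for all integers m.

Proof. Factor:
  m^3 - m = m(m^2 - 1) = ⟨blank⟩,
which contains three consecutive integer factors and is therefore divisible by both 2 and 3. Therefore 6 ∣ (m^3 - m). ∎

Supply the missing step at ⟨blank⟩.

m(m^2 - 1) = m(m - 1)(m + 1) = (m - 1)m(m + 1).
These three factors are consecutive integers, so their product is divisible by 6.

(m - 1)m(m + 1)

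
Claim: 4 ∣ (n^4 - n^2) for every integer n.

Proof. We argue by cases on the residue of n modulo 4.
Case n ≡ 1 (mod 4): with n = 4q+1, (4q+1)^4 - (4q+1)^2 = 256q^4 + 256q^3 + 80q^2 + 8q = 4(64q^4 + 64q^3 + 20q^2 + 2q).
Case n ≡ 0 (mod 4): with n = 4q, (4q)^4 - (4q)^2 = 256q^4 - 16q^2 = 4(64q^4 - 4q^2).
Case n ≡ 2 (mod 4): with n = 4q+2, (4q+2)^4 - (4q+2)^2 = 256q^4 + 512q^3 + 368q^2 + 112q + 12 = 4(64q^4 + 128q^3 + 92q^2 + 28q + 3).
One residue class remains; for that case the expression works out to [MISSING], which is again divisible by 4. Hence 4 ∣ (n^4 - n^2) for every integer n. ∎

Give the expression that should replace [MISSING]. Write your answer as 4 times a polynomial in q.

Only n ≡ 3 (mod 4) is unaccounted for. Put n = 4q+3:
(4q+3)^4 - (4q+3)^2 expands to 256q^4 + 768q^3 + 848q^2 + 408q + 72,
and factoring out 4 leaves 4(64q^4 + 192q^3 + 212q^2 + 102q + 18).

4(64q^4 + 192q^3 + 212q^2 + 102q + 18)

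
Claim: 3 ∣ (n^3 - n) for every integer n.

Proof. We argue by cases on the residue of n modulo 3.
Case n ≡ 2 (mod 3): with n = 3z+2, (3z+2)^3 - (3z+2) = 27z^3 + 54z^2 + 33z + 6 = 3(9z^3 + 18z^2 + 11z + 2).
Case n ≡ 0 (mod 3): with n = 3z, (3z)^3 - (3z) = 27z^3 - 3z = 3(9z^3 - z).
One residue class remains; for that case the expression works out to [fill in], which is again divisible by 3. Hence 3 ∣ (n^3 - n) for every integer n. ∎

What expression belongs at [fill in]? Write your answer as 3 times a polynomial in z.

3(9z^3 + 9z^2 + 2z)

The residues treated are {2, 0}, so the missing case is n ≡ 1 (mod 3); write n = 3z+1.
Then (3z+1)^3 - (3z+1) = 27z^3 + 27z^2 + 6z = 3(9z^3 + 9z^2 + 2z).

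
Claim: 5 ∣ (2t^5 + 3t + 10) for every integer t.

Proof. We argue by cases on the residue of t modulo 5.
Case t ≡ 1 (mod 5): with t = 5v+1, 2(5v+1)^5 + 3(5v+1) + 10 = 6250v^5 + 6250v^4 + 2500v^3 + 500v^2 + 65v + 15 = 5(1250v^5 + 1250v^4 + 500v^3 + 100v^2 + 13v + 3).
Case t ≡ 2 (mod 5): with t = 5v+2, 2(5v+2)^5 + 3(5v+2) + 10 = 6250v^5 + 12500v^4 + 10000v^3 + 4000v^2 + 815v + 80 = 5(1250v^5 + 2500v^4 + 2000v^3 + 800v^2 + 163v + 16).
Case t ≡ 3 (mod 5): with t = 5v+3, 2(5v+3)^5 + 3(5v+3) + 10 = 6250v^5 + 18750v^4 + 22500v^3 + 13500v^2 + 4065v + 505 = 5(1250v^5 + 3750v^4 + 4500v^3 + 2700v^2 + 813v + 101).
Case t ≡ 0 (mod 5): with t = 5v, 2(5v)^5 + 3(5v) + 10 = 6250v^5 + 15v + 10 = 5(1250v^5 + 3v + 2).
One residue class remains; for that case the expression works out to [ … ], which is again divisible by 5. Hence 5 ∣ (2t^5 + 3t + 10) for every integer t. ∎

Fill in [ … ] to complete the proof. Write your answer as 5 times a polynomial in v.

5(1250v^5 + 5000v^4 + 8000v^3 + 6400v^2 + 2563v + 414)

Only t ≡ 4 (mod 5) is unaccounted for. Put t = 5v+4:
2(5v+4)^5 + 3(5v+4) + 10 expands to 6250v^5 + 25000v^4 + 40000v^3 + 32000v^2 + 12815v + 2070,
and factoring out 5 leaves 5(1250v^5 + 5000v^4 + 8000v^3 + 6400v^2 + 2563v + 414).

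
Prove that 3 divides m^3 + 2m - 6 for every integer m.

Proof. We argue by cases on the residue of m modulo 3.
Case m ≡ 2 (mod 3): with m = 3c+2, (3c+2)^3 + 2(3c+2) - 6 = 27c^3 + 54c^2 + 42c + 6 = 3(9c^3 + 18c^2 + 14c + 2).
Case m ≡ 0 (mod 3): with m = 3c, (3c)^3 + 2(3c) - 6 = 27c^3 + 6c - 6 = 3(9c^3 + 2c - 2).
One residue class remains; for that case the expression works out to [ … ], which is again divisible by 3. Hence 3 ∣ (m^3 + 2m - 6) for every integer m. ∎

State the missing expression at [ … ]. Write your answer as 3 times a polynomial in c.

3(9c^3 + 9c^2 + 5c - 1)

The residues treated are {2, 0}, so the missing case is m ≡ 1 (mod 3); write m = 3c+1.
Then (3c+1)^3 + 2(3c+1) - 6 = 27c^3 + 27c^2 + 15c - 3 = 3(9c^3 + 9c^2 + 5c - 1).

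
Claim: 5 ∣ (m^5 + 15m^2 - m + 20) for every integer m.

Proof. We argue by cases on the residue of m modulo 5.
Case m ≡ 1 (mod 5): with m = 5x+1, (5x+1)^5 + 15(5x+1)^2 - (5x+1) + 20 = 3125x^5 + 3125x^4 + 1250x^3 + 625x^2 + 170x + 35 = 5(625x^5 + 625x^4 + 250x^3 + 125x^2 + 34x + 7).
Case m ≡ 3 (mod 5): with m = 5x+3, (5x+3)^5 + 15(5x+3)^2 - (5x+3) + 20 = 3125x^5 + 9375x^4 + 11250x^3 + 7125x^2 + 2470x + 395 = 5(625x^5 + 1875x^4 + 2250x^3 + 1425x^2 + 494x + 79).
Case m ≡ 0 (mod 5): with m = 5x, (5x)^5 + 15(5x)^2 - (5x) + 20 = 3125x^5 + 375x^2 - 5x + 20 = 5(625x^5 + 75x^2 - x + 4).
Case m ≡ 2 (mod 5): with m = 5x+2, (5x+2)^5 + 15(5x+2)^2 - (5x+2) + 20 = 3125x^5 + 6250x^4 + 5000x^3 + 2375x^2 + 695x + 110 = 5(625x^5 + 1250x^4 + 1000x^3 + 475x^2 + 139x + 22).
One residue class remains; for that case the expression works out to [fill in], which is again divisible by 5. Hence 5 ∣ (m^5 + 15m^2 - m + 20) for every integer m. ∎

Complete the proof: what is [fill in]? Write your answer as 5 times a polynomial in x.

5(625x^5 + 2500x^4 + 4000x^3 + 3275x^2 + 1399x + 256)

The residues treated are {1, 3, 0, 2}, so the missing case is m ≡ 4 (mod 5); write m = 5x+4.
Then (5x+4)^5 + 15(5x+4)^2 - (5x+4) + 20 = 3125x^5 + 12500x^4 + 20000x^3 + 16375x^2 + 6995x + 1280 = 5(625x^5 + 2500x^4 + 4000x^3 + 3275x^2 + 1399x + 256).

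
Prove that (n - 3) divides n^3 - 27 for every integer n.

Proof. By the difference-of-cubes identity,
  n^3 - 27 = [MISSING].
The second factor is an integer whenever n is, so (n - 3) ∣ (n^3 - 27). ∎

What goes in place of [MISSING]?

Polynomial division of n^3 - 27 by n - 3 leaves remainder 0 and quotient n^2 + 3n + 9.
Hence n^3 - 27 = (n - 3)(n^2 + 3n + 9).

(n - 3)(n^2 + 3n + 9)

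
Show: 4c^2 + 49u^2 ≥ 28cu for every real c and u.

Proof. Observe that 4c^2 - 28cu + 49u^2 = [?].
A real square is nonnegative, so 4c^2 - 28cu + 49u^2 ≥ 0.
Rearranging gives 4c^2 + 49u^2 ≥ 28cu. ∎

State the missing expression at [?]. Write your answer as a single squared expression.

(2c - 7u)^2

The leading and trailing coefficients are 2^2 and 7^2, and 28 = 2·2·7, so the trinomial is (2c - 7u)^2.
Hence 4c^2 - 28cu + 49u^2 ≥ 0.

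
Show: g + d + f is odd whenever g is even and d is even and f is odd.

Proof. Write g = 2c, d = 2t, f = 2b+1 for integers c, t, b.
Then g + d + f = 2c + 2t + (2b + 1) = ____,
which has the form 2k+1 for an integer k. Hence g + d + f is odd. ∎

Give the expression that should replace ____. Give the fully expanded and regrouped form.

Expanding: 2c + 2t + (2b + 1) = 2b + 2c + 2t + 1.
Every term except the constant is even, so this is 2(b + c + t) + 1,
and b + c + t ∈ ℤ gives the required form.

2(b + c + t) + 1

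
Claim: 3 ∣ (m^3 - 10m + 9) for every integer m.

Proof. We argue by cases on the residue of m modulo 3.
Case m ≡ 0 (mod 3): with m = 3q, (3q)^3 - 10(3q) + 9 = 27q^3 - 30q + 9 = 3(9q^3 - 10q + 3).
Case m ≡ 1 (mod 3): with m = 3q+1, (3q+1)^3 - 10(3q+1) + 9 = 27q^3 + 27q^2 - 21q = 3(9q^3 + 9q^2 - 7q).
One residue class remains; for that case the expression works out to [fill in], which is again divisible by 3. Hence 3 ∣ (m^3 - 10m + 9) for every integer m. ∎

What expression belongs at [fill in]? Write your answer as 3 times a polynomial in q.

3(9q^3 + 18q^2 + 2q - 1)

Only m ≡ 2 (mod 3) is unaccounted for. Put m = 3q+2:
(3q+2)^3 - 10(3q+2) + 9 expands to 27q^3 + 54q^2 + 6q - 3,
and factoring out 3 leaves 3(9q^3 + 18q^2 + 2q - 1).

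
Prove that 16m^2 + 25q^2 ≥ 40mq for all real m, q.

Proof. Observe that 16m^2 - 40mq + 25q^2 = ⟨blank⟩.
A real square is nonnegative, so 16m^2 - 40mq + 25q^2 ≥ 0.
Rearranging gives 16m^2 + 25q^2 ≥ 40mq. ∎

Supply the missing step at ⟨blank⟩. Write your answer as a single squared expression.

(4m - 5q)^2

16m^2 - 40mq + 25q^2 is a perfect-square trinomial: the outer terms are (4m)^2 and (5q)^2, and the cross term is -2·4m·5q.
So 16m^2 - 40mq + 25q^2 = (4m - 5q)^2 ≥ 0.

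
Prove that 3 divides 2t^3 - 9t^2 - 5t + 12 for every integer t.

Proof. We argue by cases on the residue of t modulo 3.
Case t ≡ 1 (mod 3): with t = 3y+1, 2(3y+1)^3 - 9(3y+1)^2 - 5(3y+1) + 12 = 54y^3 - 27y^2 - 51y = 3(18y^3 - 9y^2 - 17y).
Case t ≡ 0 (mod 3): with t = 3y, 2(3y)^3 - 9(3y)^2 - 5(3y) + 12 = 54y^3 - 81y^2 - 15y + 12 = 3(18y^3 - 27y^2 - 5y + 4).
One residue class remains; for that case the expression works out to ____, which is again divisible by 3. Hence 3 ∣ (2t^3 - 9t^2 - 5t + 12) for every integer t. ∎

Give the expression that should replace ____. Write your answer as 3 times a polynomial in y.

The residues treated are {1, 0}, so the missing case is t ≡ 2 (mod 3); write t = 3y+2.
Then 2(3y+2)^3 - 9(3y+2)^2 - 5(3y+2) + 12 = 54y^3 + 27y^2 - 51y - 18 = 3(18y^3 + 9y^2 - 17y - 6).

3(18y^3 + 9y^2 - 17y - 6)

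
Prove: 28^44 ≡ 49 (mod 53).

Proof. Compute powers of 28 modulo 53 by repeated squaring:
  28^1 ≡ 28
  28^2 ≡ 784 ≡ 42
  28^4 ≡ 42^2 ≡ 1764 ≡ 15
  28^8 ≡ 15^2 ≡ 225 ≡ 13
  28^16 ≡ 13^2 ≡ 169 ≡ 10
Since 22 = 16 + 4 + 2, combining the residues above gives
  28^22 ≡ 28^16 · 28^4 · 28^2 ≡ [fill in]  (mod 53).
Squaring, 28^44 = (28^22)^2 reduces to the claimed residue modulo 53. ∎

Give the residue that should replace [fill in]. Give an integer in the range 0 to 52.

28^16 · 28^4 · 28^2 ≡ 10 · 15 · 42 = 6300.
6300 mod 53 = 46, so 28^22 ≡ 46 (mod 53).

46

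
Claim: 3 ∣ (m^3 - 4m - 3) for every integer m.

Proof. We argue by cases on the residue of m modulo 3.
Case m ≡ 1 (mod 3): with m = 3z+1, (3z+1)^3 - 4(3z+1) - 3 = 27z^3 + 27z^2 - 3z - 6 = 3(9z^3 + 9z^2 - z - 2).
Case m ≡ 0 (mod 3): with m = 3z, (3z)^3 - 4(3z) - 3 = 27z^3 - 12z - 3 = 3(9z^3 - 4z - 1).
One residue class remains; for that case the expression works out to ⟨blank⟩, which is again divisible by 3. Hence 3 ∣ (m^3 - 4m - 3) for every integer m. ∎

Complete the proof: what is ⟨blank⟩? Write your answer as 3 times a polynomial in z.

3(9z^3 + 18z^2 + 8z - 1)

The residues treated are {1, 0}, so the missing case is m ≡ 2 (mod 3); write m = 3z+2.
Then (3z+2)^3 - 4(3z+2) - 3 = 27z^3 + 54z^2 + 24z - 3 = 3(9z^3 + 18z^2 + 8z - 1).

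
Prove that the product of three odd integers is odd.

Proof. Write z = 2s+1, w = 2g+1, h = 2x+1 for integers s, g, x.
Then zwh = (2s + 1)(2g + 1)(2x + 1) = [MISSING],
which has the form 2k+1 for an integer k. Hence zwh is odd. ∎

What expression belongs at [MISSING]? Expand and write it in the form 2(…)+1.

(2s + 1)(2g + 1)(2x + 1) = 8gsx + 4gs + 4gx + 2g + 4sx + 2s + 2x + 1
= 2(4gsx + 2gs + 2gx + g + 2sx + s + x) + 1.
Since 4gsx + 2gs + 2gx + g + 2sx + s + x is an integer, the product is of the form 2k+1 for an integer k.

2(4gsx + 2gs + 2gx + g + 2sx + s + x) + 1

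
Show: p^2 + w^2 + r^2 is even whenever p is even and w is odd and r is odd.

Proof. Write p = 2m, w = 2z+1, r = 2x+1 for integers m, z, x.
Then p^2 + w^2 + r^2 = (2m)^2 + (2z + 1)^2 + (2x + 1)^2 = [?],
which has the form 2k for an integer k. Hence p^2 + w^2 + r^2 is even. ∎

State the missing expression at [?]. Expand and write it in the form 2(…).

Expanding: (2m)^2 + (2z + 1)^2 + (2x + 1)^2 = 4m^2 + 4x^2 + 4x + 4z^2 + 4z + 2.
Every term is even; pulling out the factor of 2 gives 2(2m^2 + 2x^2 + 2x + 2z^2 + 2z + 1).

2(2m^2 + 2x^2 + 2x + 2z^2 + 2z + 1)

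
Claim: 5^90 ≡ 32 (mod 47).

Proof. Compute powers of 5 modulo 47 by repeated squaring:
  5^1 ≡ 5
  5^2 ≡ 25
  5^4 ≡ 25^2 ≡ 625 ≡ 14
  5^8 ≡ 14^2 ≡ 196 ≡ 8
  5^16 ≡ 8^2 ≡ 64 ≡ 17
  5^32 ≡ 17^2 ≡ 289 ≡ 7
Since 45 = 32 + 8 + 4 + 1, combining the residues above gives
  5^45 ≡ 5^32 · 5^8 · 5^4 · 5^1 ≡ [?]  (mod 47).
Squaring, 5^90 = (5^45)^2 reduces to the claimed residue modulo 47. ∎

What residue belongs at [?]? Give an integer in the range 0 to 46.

19

5^32 · 5^8 · 5^4 · 5^1 ≡ 7 · 8 · 14 · 5 = 3920.
3920 mod 47 = 19, so 5^45 ≡ 19 (mod 47).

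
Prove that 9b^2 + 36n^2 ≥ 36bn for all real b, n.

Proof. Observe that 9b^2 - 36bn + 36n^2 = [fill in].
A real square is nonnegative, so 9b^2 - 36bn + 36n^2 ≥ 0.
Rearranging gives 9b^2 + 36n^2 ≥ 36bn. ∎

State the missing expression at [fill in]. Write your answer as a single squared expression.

9b^2 - 36bn + 36n^2 is a perfect-square trinomial: the outer terms are (3b)^2 and (6n)^2, and the cross term is -2·3b·6n.
So 9b^2 - 36bn + 36n^2 = (3b - 6n)^2 ≥ 0.

(3b - 6n)^2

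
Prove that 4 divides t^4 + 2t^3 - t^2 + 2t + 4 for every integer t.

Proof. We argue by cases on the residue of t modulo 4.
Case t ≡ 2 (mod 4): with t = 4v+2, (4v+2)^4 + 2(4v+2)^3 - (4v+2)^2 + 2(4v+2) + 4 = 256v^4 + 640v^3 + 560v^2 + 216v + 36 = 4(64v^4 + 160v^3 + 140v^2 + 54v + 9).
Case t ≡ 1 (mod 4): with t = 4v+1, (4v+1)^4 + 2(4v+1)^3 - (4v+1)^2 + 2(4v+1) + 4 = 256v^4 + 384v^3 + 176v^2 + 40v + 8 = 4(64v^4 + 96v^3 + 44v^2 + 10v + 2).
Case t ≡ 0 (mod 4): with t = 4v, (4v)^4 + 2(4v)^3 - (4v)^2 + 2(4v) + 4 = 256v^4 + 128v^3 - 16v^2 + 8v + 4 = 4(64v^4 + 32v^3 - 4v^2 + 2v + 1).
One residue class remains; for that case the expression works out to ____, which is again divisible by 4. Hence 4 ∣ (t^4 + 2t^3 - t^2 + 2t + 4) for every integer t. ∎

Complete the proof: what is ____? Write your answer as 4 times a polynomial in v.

Only t ≡ 3 (mod 4) is unaccounted for. Put t = 4v+3:
(4v+3)^4 + 2(4v+3)^3 - (4v+3)^2 + 2(4v+3) + 4 expands to 256v^4 + 896v^3 + 1136v^2 + 632v + 136,
and factoring out 4 leaves 4(64v^4 + 224v^3 + 284v^2 + 158v + 34).

4(64v^4 + 224v^3 + 284v^2 + 158v + 34)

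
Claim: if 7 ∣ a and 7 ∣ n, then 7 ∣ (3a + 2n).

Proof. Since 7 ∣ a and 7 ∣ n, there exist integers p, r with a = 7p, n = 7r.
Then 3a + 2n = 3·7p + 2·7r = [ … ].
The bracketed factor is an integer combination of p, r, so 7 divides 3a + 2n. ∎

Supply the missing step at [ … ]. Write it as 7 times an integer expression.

Each term has a factor of 7: 3·7p + 2·7r = 7·(3p + 2r).
Since 3p + 2r is an integer, 7 ∣ (3a + 2n).

7(3p + 2r)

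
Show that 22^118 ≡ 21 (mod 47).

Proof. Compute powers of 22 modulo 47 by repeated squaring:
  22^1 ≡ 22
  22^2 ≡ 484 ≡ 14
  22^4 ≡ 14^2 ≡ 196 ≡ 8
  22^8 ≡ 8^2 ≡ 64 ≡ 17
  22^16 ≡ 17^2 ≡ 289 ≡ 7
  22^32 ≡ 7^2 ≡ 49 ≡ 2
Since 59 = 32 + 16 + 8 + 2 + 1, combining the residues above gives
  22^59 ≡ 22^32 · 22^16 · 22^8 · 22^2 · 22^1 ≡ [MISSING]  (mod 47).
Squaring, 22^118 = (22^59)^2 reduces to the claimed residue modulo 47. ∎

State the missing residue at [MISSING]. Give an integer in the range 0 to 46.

22^32 · 22^16 · 22^8 · 22^2 · 22^1 ≡ 2 · 7 · 17 · 14 · 22 = 73304.
73304 mod 47 = 31, so 22^59 ≡ 31 (mod 47).

31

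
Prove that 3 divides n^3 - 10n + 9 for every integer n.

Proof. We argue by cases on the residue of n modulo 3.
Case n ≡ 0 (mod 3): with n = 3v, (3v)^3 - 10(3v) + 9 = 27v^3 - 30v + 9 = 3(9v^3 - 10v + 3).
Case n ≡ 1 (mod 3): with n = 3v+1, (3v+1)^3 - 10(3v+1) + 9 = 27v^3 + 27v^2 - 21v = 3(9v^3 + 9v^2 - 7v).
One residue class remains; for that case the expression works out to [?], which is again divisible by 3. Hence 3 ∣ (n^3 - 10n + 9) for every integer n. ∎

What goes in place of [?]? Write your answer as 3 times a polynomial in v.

Only n ≡ 2 (mod 3) is unaccounted for. Put n = 3v+2:
(3v+2)^3 - 10(3v+2) + 9 expands to 27v^3 + 54v^2 + 6v - 3,
and factoring out 3 leaves 3(9v^3 + 18v^2 + 2v - 1).

3(9v^3 + 18v^2 + 2v - 1)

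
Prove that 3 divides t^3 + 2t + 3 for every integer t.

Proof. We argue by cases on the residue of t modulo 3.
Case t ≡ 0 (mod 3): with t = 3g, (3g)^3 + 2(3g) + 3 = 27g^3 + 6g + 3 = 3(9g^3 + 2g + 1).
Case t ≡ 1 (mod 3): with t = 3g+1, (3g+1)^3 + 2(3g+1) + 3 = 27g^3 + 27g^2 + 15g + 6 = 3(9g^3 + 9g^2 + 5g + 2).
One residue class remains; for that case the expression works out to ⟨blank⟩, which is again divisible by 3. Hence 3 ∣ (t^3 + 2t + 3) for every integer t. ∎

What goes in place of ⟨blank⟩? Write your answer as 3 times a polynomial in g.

3(9g^3 + 18g^2 + 14g + 5)

Only t ≡ 2 (mod 3) is unaccounted for. Put t = 3g+2:
(3g+2)^3 + 2(3g+2) + 3 expands to 27g^3 + 54g^2 + 42g + 15,
and factoring out 3 leaves 3(9g^3 + 18g^2 + 14g + 5).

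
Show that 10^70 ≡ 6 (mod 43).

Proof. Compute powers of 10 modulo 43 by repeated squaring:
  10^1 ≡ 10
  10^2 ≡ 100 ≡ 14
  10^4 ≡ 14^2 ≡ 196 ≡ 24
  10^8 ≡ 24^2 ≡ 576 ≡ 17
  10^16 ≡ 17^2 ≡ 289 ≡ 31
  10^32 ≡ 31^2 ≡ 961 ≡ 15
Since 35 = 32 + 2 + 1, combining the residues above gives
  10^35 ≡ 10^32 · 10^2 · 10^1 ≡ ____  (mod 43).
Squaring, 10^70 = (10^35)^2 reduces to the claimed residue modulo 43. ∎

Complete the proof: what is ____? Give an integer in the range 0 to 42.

10^32 · 10^2 · 10^1 ≡ 15 · 14 · 10 = 2100.
2100 mod 43 = 36, so 10^35 ≡ 36 (mod 43).

36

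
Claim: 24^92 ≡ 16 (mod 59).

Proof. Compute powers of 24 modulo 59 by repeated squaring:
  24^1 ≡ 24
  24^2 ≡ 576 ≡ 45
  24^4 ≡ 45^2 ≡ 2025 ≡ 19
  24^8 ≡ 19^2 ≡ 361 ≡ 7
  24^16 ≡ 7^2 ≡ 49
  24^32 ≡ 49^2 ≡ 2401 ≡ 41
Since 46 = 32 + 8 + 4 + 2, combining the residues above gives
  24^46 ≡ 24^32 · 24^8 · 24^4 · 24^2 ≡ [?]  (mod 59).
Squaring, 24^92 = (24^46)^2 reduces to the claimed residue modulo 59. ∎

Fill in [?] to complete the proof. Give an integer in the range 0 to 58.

24^32 · 24^8 · 24^4 · 24^2 ≡ 41 · 7 · 19 · 45 = 245385.
245385 mod 59 = 4, so 24^46 ≡ 4 (mod 59).

4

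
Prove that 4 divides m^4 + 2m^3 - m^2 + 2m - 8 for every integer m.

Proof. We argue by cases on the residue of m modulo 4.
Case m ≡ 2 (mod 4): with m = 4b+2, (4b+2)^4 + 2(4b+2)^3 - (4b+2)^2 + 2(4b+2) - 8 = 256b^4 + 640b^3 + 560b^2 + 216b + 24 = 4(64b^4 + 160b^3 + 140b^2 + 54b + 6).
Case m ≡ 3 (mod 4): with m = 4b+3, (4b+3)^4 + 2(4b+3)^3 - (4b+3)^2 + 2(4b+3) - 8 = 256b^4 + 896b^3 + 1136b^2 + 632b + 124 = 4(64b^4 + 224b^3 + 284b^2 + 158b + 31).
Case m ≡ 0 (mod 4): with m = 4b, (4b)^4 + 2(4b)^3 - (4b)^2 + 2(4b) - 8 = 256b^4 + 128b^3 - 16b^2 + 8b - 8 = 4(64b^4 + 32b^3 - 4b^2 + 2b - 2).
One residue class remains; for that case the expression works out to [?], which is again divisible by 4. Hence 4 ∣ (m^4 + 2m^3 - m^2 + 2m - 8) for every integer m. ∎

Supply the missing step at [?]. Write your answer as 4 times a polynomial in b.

4(64b^4 + 96b^3 + 44b^2 + 10b - 1)

The residues treated are {2, 3, 0}, so the missing case is m ≡ 1 (mod 4); write m = 4b+1.
Then (4b+1)^4 + 2(4b+1)^3 - (4b+1)^2 + 2(4b+1) - 8 = 256b^4 + 384b^3 + 176b^2 + 40b - 4 = 4(64b^4 + 96b^3 + 44b^2 + 10b - 1).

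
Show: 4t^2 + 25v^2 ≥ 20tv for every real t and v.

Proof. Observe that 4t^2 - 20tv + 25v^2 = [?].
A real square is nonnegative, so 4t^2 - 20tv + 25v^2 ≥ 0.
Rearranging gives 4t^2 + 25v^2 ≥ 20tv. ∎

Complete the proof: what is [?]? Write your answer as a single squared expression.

(2t - 5v)^2

4t^2 - 20tv + 25v^2 is a perfect-square trinomial: the outer terms are (2t)^2 and (5v)^2, and the cross term is -2·2t·5v.
So 4t^2 - 20tv + 25v^2 = (2t - 5v)^2 ≥ 0.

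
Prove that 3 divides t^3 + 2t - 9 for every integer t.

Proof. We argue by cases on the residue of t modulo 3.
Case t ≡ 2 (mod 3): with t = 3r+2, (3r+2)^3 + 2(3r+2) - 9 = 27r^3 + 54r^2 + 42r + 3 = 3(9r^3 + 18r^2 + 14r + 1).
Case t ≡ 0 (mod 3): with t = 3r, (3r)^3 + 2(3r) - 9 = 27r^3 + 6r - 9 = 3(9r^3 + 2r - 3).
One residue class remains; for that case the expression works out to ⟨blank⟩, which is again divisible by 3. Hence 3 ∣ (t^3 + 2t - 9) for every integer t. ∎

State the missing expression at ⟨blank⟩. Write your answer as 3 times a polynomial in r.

3(9r^3 + 9r^2 + 5r - 2)

Only t ≡ 1 (mod 3) is unaccounted for. Put t = 3r+1:
(3r+1)^3 + 2(3r+1) - 9 expands to 27r^3 + 27r^2 + 15r - 6,
and factoring out 3 leaves 3(9r^3 + 9r^2 + 5r - 2).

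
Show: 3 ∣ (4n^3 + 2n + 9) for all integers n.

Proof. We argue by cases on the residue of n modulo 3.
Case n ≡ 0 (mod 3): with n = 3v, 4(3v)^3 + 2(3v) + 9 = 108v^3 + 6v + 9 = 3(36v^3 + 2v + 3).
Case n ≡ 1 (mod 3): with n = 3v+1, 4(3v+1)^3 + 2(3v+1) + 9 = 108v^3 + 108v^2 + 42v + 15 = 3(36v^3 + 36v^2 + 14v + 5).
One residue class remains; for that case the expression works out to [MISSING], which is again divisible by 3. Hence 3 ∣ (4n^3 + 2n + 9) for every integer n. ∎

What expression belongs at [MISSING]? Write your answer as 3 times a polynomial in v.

Only n ≡ 2 (mod 3) is unaccounted for. Put n = 3v+2:
4(3v+2)^3 + 2(3v+2) + 9 expands to 108v^3 + 216v^2 + 150v + 45,
and factoring out 3 leaves 3(36v^3 + 72v^2 + 50v + 15).

3(36v^3 + 72v^2 + 50v + 15)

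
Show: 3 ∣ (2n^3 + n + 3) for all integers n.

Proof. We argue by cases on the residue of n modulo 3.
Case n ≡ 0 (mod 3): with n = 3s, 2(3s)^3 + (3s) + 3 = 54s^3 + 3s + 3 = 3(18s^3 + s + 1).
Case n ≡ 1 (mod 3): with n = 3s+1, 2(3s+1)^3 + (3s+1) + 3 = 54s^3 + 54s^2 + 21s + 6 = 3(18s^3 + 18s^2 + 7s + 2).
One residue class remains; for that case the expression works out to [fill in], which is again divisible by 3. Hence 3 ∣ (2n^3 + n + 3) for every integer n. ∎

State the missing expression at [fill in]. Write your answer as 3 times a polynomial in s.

Only n ≡ 2 (mod 3) is unaccounted for. Put n = 3s+2:
2(3s+2)^3 + (3s+2) + 3 expands to 54s^3 + 108s^2 + 75s + 21,
and factoring out 3 leaves 3(18s^3 + 36s^2 + 25s + 7).

3(18s^3 + 36s^2 + 25s + 7)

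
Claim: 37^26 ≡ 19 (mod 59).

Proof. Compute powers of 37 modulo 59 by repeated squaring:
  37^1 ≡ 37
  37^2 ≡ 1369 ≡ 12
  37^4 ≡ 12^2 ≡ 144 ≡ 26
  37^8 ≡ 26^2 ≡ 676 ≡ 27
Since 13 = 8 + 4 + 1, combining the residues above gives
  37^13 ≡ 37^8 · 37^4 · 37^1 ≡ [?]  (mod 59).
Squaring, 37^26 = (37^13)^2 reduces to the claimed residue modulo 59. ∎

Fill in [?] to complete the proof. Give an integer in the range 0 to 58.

14

37^8 · 37^4 · 37^1 ≡ 27 · 26 · 37 = 25974.
25974 mod 59 = 14, so 37^13 ≡ 14 (mod 59).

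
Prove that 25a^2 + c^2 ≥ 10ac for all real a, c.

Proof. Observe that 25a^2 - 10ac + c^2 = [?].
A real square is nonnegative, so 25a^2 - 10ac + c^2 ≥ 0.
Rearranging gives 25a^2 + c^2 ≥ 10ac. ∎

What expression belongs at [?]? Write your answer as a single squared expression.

25a^2 - 10ac + c^2 is a perfect-square trinomial: the outer terms are (5a)^2 and (c)^2, and the cross term is -2·5a·c.
So 25a^2 - 10ac + c^2 = (5a - c)^2 ≥ 0.

(5a - c)^2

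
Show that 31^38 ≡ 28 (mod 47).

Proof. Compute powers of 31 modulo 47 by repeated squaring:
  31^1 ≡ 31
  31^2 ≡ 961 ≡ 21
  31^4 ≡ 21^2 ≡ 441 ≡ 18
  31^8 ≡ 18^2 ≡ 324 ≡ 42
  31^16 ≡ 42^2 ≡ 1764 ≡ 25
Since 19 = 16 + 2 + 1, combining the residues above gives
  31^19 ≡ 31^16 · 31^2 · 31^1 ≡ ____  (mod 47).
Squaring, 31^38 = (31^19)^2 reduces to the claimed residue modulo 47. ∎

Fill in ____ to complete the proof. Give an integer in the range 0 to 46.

31^16 · 31^2 · 31^1 ≡ 25 · 21 · 31 = 16275.
16275 mod 47 = 13, so 31^19 ≡ 13 (mod 47).

13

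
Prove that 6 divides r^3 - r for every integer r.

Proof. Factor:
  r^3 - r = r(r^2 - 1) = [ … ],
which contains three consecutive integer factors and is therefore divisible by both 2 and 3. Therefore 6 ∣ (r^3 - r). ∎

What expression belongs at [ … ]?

(r - 1)r(r + 1)

r(r^2 - 1) = r(r - 1)(r + 1) = (r - 1)r(r + 1).
These three factors are consecutive integers, so their product is divisible by 6.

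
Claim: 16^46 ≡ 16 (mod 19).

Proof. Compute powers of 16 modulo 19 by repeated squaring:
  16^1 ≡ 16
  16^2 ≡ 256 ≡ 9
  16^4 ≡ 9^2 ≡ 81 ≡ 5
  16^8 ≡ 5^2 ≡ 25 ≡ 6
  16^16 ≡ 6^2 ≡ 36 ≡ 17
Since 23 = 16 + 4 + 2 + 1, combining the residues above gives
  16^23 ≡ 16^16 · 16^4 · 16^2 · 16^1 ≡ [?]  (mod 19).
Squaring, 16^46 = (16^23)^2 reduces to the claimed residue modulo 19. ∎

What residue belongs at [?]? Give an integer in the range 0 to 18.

Multiply the listed residues: 17 · 5 · 9 · 16 = 85 → 765 → 12240.
Reducing modulo 19: 12240 = 644·19 + 4, so 16^23 ≡ 4.

4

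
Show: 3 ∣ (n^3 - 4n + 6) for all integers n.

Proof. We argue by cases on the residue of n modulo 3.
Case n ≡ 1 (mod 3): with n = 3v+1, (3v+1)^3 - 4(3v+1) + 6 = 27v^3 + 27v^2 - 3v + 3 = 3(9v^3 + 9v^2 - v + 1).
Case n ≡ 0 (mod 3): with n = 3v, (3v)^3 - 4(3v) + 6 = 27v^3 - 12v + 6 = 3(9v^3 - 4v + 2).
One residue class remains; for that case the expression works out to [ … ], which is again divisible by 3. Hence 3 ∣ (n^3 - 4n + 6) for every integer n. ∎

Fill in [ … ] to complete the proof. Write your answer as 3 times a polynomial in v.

3(9v^3 + 18v^2 + 8v + 2)

The residues treated are {1, 0}, so the missing case is n ≡ 2 (mod 3); write n = 3v+2.
Then (3v+2)^3 - 4(3v+2) + 6 = 27v^3 + 54v^2 + 24v + 6 = 3(9v^3 + 18v^2 + 8v + 2).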